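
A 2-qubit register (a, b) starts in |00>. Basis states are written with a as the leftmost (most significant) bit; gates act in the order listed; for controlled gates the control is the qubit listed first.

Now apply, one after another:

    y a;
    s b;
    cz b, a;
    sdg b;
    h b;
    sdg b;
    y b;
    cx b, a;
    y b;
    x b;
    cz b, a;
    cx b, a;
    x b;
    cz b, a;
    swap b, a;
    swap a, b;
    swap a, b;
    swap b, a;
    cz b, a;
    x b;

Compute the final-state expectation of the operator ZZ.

The expectation value of ZZ is 0.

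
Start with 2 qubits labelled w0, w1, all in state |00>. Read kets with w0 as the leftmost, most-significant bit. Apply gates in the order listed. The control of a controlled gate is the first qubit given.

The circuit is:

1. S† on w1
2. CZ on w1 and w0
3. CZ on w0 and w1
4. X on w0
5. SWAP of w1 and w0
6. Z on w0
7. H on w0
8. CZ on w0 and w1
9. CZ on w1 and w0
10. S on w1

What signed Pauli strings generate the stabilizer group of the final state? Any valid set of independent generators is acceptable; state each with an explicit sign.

The stabilizer group can be generated by +XI, -IZ, among other valid generating sets.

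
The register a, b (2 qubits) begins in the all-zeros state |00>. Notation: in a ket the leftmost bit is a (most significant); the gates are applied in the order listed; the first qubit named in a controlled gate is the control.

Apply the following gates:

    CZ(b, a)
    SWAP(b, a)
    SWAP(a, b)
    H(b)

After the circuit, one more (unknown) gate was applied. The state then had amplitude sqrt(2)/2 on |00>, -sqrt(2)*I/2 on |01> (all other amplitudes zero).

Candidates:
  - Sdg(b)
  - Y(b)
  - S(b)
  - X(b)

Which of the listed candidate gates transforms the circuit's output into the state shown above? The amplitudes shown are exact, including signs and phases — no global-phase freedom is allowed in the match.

The applied gate was Sdg(b).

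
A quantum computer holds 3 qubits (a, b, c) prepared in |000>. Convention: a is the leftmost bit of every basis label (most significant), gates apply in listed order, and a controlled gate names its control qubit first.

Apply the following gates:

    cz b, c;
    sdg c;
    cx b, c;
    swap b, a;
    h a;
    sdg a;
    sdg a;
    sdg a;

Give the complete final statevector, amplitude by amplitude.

The final amplitudes are sqrt(2)/2 on |000>, sqrt(2)*I/2 on |100>, and 0 on every other basis state.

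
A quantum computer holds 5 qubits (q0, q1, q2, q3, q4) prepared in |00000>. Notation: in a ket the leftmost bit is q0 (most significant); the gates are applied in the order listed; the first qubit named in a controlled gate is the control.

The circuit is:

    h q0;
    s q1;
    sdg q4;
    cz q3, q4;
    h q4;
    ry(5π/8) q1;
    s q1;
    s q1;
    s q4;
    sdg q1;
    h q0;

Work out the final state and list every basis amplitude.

The final amplitudes are sqrt(2)*cos(5*pi/16)/2 on |00000>, sqrt(2)*I*cos(5*pi/16)/2 on |00001>, sqrt(2)*I*sin(5*pi/16)/2 on |01000>, -sqrt(2)*sin(5*pi/16)/2 on |01001>, and 0 on every other basis state.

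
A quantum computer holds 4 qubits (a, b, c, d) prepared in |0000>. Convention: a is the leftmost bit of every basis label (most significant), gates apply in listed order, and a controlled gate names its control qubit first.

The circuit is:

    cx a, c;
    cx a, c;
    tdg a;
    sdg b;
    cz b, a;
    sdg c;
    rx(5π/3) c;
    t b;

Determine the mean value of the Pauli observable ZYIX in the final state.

The observable ZYIX averages to 0. Key observation: gates 1-2 undo each other exactly, leaving only the rest of the circuit to track.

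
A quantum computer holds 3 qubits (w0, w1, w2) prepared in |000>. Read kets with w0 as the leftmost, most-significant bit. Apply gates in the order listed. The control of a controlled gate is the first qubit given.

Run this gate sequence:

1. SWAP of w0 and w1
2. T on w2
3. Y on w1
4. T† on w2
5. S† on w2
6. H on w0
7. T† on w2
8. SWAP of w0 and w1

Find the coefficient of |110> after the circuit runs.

The final state's coefficient on |110> equals sqrt(2)*I/2.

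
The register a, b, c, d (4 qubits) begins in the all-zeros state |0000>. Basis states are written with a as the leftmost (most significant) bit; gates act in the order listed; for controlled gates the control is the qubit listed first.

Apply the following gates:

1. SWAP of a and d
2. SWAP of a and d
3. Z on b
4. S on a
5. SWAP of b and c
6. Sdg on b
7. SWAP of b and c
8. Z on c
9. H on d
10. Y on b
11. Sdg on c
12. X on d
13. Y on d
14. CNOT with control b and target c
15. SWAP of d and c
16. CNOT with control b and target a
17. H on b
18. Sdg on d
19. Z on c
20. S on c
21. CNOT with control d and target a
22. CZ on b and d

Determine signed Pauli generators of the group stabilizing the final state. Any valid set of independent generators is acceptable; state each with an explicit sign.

One valid set of independent stabilizer generators is +IXII, +IIYI, +ZIII, -IIIZ (any independent generating set of the same group is equally correct). Key observation: gates 1-2 undo each other exactly, leaving only the rest of the circuit to track.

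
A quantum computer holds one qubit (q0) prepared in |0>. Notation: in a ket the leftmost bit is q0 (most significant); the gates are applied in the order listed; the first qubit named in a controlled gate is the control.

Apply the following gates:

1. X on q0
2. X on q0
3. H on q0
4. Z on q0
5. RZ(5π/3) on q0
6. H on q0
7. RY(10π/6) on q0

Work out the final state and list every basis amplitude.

After the circuit, the state carries amplitude (1 + sqrt(3) + (-1 + sqrt(3))*exp(2*I*pi/3))*exp(I*pi/6)/4 on |0>, (-1 + sqrt(3) - (1 + sqrt(3))*exp(2*I*pi/3))*exp(I*pi/6)/4 on |1>.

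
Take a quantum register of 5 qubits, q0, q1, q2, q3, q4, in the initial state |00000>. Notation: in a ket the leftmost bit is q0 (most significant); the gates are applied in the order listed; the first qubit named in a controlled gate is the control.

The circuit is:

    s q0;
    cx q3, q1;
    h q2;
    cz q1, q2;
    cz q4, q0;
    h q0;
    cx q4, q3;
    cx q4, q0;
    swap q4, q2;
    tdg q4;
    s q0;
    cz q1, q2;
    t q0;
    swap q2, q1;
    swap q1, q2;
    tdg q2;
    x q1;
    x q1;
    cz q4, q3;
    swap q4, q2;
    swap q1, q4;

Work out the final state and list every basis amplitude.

The resulting statevector has amplitude 1/2 on |00000>, -exp(3*I*pi/4)/2 on |00100>, exp(3*I*pi/4)/2 on |10000>, I/2 on |10100>, and 0 on every other basis state.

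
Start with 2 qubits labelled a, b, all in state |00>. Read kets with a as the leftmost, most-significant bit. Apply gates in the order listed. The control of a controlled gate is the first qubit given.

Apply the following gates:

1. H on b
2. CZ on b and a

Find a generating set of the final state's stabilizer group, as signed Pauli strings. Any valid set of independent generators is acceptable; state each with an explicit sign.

The stabilizer group can be generated by +IX, +ZI, among other valid generating sets.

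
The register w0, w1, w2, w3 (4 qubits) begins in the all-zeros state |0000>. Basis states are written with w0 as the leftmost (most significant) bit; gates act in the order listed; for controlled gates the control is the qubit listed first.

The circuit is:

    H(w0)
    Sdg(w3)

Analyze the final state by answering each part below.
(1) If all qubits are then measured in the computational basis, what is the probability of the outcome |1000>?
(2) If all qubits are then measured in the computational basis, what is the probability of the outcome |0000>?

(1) The probability of measuring |1000> is 1/2.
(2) The probability of measuring |0000> is 1/2.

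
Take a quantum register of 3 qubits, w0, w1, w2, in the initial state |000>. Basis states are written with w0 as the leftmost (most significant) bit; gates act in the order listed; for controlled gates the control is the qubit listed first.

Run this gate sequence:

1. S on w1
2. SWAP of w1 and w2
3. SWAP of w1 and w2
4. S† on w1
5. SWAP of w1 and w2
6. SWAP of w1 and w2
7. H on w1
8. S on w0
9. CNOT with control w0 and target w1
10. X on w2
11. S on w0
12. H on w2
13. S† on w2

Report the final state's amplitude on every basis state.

The final amplitudes are 1/2 on |000>, I/2 on |001>, 1/2 on |010>, I/2 on |011>, 0 on |100>, 0 on |101>, 0 on |110>, 0 on |111>. Key observation: the block from step 2 through step 3 cancels to the identity and can be dropped.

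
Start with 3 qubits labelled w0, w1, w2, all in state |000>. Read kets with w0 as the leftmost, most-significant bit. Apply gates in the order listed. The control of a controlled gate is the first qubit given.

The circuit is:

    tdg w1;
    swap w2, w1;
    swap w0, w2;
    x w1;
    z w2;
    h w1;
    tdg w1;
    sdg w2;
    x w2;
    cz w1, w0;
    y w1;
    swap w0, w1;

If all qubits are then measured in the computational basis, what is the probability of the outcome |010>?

Outcome |010> occurs with probability 0.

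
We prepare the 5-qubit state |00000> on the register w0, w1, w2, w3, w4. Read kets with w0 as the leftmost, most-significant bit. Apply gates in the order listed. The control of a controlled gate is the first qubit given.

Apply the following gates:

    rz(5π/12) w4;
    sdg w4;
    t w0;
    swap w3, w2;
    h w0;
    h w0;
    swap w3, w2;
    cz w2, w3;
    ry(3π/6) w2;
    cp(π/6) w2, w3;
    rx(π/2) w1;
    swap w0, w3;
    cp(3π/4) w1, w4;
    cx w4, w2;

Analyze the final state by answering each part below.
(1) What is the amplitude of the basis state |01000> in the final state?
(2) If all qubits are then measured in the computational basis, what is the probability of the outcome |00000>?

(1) The final state's coefficient on |01000> equals -exp(7*I*pi/24)/2. Key observation: gates 4-7 undo each other exactly, leaving only the rest of the circuit to track.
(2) Outcome |00000> occurs with probability 1/4.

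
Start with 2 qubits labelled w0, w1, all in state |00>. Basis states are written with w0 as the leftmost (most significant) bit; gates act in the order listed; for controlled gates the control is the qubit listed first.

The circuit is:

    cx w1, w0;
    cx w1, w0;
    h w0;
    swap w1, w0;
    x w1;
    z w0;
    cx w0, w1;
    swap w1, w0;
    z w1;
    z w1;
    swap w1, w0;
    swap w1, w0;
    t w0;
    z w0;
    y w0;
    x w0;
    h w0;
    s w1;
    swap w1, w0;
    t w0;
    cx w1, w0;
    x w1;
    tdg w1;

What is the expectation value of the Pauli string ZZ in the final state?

In the final state, ZZ has expectation -1. Key observation: gates 8-11 undo each other exactly, leaving only the rest of the circuit to track.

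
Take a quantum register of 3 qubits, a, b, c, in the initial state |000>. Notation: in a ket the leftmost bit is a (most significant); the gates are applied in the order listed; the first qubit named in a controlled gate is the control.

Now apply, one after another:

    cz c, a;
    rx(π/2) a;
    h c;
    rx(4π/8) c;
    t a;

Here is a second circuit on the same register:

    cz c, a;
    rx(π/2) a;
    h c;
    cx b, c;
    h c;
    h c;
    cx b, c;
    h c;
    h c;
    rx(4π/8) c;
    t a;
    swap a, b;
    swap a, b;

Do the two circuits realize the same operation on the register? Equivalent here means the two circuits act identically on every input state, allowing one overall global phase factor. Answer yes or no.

Yes: on every input state the two circuits agree up to one overall phase factor.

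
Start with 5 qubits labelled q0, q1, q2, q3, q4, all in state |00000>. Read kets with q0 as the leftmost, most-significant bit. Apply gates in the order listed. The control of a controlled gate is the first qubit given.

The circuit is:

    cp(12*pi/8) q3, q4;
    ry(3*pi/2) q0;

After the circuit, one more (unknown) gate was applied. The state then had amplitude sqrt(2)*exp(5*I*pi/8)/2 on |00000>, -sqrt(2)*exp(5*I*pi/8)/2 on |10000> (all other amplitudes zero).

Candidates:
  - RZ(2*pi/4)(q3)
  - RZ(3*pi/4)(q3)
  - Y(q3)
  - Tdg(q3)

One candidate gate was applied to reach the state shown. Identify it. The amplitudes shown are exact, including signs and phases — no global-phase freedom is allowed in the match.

The unique candidate consistent with the amplitudes is RZ(3*pi/4)(q3).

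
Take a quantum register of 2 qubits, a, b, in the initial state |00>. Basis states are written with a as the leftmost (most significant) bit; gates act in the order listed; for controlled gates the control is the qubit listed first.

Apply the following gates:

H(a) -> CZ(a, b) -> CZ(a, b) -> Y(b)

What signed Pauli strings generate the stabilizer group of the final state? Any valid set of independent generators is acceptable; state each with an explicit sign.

The stabilizer group can be generated by +XI, -IZ, among other valid generating sets. Key observation: the block from step 2 through step 3 cancels to the identity and can be dropped.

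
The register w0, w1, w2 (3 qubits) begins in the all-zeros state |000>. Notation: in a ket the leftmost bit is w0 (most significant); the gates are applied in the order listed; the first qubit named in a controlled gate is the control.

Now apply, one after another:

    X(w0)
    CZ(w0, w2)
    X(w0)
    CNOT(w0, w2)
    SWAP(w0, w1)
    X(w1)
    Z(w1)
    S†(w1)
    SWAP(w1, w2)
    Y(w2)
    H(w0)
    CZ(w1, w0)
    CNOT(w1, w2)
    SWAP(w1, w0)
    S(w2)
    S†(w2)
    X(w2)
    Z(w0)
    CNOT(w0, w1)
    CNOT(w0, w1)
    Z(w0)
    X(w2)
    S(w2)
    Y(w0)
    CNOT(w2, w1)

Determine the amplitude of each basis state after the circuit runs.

The resulting statevector has amplitude sqrt(2)*I/2 on |100>, sqrt(2)*I/2 on |110>, and 0 on every other basis state. Key observation: steps 16-23 multiply out to the identity, so the circuit reduces to the remaining gates.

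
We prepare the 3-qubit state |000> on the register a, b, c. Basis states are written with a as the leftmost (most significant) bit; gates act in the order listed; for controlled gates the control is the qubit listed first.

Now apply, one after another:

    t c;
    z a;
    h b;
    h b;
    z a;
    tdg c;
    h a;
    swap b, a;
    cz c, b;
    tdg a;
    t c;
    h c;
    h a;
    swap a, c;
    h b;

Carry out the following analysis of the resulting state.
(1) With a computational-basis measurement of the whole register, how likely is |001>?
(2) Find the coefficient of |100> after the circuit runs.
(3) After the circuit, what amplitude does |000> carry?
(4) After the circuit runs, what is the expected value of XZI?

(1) A full measurement returns |001> with probability 1/4.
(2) The final state's coefficient on |100> equals 1/2.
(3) |000> carries amplitude 1/2 in the final state.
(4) The observable XZI averages to 1.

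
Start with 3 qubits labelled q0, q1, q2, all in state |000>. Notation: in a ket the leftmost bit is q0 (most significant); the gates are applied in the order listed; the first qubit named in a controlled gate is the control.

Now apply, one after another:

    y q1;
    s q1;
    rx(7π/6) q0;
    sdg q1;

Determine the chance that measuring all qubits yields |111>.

The probability of measuring |111> is 0.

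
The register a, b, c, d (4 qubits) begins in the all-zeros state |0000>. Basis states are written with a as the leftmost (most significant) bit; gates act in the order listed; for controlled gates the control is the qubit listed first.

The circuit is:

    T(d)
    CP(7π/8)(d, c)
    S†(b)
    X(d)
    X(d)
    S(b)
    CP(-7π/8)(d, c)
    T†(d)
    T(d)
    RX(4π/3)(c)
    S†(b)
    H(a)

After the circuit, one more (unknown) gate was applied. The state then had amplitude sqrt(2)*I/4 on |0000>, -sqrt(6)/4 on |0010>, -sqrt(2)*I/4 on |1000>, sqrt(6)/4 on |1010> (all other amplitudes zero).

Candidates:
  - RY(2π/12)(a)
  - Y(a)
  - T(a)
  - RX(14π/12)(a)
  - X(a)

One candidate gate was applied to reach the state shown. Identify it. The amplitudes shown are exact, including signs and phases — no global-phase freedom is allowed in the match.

The applied gate was Y(a). Key observation: steps 1-8 multiply out to the identity, so the circuit reduces to the remaining gates.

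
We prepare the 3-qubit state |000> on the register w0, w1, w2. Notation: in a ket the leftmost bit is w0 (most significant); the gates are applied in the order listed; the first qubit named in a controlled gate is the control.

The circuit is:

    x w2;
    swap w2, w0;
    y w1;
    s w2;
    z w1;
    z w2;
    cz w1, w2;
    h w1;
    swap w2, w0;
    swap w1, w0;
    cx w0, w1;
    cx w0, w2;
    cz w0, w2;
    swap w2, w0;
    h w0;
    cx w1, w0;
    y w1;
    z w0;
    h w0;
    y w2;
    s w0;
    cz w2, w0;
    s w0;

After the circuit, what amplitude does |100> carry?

The amplitude on |100> is sqrt(2)*I/2.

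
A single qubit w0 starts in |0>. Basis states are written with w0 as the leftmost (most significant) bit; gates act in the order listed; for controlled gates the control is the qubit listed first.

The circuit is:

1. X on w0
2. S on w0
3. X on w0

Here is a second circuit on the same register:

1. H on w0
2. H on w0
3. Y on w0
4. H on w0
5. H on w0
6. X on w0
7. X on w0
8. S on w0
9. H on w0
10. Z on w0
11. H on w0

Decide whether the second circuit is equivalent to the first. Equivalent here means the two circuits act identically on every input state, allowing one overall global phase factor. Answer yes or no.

No — the two circuits implement different unitaries, even allowing a global phase.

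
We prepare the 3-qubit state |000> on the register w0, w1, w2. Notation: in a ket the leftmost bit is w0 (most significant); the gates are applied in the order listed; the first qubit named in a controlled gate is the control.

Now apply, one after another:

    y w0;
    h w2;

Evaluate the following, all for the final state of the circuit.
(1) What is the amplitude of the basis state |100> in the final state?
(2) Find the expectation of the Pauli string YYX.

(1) |100> carries amplitude sqrt(2)*I/2 in the final state.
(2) The expectation value of YYX is 0.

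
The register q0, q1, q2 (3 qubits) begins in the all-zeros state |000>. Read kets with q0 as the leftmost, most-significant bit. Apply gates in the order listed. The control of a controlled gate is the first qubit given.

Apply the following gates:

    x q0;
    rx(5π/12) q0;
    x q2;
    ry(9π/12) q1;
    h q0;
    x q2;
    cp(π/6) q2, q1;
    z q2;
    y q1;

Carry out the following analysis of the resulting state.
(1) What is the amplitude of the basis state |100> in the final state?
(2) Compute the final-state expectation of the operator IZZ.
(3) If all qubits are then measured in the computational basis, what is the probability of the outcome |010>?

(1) The final state's coefficient on |100> equals -sqrt(6)/8 + 1/8 + I/8 + sqrt(2)*I/8 + sqrt(3)*(-1 + I)/8.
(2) The expectation value of IZZ is sqrt(2)/2.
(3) The probability of measuring |010> is 1/4 - sqrt(2)/8.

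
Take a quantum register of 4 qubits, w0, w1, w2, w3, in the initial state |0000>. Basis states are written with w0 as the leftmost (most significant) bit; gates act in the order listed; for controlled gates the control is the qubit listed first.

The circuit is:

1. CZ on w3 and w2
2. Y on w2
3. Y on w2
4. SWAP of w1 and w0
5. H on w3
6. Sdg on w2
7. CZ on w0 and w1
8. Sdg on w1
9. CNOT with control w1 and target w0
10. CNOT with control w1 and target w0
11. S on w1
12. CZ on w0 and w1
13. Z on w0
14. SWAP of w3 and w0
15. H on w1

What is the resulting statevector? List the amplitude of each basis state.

The final amplitudes are 1/2 on |0000>, 1/2 on |0100>, 1/2 on |1000>, 1/2 on |1100>, and 0 on every other basis state. Key observation: the block from step 7 through step 12 cancels to the identity and can be dropped.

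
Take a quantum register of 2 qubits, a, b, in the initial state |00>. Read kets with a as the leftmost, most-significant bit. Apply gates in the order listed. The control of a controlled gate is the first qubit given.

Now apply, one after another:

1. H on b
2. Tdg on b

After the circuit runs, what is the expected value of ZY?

The observable ZY averages to -sqrt(2)/2.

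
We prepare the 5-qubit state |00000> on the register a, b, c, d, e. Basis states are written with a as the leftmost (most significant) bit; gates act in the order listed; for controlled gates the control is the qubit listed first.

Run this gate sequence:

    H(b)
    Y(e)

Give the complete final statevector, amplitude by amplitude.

After the circuit, the state carries amplitude sqrt(2)*I/2 on |00001>, sqrt(2)*I/2 on |01001>, and 0 on every other basis state.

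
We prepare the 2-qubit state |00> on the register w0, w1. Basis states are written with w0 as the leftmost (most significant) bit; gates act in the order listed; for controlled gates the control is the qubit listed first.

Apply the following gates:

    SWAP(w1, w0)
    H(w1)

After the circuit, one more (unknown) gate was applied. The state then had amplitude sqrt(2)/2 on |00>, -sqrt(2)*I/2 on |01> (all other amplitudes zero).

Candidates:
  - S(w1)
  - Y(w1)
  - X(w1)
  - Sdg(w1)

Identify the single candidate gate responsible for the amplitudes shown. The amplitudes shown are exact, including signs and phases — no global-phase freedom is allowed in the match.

The unique candidate consistent with the amplitudes is Sdg(w1).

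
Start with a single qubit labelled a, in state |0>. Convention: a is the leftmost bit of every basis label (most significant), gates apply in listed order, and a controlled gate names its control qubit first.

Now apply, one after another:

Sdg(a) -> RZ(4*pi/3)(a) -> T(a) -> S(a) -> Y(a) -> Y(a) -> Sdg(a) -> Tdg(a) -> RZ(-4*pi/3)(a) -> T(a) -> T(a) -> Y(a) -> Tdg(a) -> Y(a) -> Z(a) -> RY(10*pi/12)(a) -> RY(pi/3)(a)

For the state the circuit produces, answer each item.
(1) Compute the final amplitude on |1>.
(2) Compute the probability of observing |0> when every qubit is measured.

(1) The amplitude on |1> is (-sqrt(6) - sqrt(2))*exp(3*I*pi/4)/4. Key observation: gates 2-9 undo each other exactly, leaving only the rest of the circuit to track.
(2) The probability of measuring |0> is 1/2 - sqrt(3)/4.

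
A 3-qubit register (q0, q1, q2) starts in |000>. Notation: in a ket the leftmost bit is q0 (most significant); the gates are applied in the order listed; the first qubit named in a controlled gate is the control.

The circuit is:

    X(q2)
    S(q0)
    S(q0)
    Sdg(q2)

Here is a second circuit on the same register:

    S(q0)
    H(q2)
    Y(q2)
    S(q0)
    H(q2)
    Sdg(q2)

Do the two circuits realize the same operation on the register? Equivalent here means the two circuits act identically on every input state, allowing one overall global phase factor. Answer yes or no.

No — the two circuits implement different unitaries, even allowing a global phase.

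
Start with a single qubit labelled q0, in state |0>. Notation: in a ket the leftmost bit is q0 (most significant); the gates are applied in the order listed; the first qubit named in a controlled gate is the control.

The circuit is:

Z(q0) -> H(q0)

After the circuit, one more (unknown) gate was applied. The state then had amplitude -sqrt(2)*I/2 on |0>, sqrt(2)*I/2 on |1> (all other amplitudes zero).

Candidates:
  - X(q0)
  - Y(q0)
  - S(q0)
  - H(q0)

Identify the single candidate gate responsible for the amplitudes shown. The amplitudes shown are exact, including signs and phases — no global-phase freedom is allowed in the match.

It was Y(q0) that produced the state shown.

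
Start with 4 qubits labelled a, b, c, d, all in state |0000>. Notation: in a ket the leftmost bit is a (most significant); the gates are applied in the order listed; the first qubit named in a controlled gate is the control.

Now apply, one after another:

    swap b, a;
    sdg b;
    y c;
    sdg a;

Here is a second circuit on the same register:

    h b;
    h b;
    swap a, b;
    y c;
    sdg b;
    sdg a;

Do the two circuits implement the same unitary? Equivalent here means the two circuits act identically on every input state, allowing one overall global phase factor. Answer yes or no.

Yes: on every input state the two circuits agree up to one overall phase factor.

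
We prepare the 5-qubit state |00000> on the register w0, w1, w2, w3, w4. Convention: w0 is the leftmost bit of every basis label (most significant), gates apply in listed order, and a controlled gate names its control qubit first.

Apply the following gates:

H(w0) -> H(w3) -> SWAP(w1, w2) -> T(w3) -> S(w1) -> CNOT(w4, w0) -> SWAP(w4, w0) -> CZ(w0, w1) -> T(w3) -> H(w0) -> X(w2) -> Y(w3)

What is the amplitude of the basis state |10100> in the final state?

The amplitude on |10100> is sqrt(2)/4.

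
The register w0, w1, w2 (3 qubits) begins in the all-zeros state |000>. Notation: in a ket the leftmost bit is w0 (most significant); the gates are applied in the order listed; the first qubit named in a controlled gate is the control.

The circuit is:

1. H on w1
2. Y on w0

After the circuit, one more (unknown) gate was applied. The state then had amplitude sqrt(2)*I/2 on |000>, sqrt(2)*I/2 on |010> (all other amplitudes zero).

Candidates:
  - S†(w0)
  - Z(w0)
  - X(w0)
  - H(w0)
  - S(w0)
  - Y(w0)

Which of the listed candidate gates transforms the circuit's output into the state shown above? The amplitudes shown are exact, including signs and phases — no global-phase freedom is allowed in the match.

The unique candidate consistent with the amplitudes is X(w0).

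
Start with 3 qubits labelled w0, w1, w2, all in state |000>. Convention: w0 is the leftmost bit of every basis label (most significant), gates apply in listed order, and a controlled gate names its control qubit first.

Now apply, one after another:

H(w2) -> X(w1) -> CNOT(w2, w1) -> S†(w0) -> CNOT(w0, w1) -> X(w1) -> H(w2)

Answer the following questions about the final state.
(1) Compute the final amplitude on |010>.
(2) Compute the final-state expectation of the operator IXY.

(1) The amplitude on |010> is 1/2.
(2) In the final state, IXY has expectation 0.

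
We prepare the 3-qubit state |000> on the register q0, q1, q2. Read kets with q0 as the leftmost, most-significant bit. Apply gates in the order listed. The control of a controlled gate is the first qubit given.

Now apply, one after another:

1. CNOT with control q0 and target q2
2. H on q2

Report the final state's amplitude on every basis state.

After the circuit, the state carries amplitude sqrt(2)/2 on |000>, sqrt(2)/2 on |001>, and 0 on every other basis state.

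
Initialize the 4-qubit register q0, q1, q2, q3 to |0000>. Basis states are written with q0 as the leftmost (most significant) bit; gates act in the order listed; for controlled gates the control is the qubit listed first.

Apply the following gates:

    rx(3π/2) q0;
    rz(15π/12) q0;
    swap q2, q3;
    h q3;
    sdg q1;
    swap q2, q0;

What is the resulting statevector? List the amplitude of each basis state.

After the circuit, the state carries amplitude exp(3*I*pi/8)/2 on |0000>, exp(3*I*pi/8)/2 on |0001>, exp(I*pi/8)/2 on |0010>, exp(I*pi/8)/2 on |0011>, and 0 on every other basis state.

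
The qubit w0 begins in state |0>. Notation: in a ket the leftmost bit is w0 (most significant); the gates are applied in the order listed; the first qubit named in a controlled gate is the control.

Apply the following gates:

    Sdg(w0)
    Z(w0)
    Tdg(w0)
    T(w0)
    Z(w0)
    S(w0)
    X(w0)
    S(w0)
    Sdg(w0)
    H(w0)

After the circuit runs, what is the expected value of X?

In the final state, X has expectation -1. Key observation: steps 1-6 multiply out to the identity, so the circuit reduces to the remaining gates.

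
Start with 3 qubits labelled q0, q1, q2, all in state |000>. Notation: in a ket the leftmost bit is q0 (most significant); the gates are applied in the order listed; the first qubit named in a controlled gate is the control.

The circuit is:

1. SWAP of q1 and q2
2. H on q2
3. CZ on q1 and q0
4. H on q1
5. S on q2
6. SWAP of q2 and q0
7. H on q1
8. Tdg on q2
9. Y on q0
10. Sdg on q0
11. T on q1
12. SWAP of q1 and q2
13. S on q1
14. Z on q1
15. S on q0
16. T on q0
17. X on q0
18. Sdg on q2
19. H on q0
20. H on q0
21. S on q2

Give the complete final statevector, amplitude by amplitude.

After the circuit, the state carries amplitude sqrt(2)*exp(3*I*pi/4)/2 on |000>, sqrt(2)/2 on |100>, and 0 on every other basis state.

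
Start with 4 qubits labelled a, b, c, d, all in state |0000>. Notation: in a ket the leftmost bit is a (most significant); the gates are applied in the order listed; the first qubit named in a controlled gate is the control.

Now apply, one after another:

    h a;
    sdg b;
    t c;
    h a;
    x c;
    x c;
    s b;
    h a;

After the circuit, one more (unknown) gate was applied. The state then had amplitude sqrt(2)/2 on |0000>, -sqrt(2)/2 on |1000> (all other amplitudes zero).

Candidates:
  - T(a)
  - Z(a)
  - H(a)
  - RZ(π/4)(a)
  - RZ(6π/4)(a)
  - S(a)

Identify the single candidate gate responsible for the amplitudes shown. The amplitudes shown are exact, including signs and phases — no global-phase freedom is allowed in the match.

The unique candidate consistent with the amplitudes is Z(a).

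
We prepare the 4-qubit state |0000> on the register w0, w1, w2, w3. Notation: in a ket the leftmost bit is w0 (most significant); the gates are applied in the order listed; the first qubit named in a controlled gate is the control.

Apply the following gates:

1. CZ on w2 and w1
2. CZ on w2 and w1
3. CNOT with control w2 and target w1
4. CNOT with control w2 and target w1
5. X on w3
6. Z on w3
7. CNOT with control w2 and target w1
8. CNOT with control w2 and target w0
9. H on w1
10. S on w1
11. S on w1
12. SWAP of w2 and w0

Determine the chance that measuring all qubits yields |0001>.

A full measurement returns |0001> with probability 1/2. Key observation: gates 3-4 undo each other exactly, leaving only the rest of the circuit to track.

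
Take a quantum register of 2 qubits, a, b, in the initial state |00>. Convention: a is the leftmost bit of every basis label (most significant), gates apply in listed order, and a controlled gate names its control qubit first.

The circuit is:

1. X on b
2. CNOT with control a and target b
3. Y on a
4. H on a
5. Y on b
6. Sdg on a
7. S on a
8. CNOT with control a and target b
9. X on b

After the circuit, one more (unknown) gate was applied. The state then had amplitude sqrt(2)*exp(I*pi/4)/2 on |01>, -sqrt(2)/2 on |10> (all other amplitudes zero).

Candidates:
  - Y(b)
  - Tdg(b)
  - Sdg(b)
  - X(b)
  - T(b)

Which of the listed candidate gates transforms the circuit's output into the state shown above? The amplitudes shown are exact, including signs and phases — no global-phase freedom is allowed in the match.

The unique candidate consistent with the amplitudes is T(b).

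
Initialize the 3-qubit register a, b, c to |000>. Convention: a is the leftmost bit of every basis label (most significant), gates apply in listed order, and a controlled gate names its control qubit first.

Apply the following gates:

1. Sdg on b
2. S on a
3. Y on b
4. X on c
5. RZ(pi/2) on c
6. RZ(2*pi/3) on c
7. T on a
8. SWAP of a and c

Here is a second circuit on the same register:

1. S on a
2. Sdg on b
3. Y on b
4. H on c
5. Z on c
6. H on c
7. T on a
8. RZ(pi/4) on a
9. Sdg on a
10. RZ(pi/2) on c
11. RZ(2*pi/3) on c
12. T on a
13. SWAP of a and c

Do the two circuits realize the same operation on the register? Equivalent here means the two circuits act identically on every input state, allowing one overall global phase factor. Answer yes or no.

Yes: on every input state the two circuits agree up to one overall phase factor.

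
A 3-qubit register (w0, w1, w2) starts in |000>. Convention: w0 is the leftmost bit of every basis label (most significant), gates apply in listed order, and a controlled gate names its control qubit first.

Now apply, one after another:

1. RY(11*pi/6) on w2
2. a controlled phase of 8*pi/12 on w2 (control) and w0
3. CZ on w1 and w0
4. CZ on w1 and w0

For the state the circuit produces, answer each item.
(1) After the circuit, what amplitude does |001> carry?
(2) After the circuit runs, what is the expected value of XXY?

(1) The amplitude on |001> is -sqrt(2)/4 + sqrt(6)/4. Key observation: gates 3-4 undo each other exactly, leaving only the rest of the circuit to track.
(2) The expectation value of XXY is 0.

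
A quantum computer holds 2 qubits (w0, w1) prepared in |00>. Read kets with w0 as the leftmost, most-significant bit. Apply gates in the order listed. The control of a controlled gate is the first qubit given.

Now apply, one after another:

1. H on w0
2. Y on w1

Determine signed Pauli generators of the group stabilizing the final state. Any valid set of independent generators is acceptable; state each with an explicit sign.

One valid set of independent stabilizer generators is +XI, -IZ (any independent generating set of the same group is equally correct).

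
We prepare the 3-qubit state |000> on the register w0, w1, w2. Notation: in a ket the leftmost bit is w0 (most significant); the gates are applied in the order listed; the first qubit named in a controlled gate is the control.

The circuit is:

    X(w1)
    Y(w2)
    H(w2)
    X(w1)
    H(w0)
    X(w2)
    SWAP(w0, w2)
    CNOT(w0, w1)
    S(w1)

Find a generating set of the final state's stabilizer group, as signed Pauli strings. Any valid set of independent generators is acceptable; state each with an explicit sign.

One valid set of independent stabilizer generators is -XYI, +IIX, +ZZI (any independent generating set of the same group is equally correct).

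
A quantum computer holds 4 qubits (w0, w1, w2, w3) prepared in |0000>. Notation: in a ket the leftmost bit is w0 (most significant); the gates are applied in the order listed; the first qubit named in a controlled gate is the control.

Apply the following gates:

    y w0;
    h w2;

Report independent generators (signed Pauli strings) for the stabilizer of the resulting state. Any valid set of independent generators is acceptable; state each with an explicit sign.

One valid set of independent stabilizer generators is +IIXI, -ZIII, +IZII, +IIIZ (any independent generating set of the same group is equally correct).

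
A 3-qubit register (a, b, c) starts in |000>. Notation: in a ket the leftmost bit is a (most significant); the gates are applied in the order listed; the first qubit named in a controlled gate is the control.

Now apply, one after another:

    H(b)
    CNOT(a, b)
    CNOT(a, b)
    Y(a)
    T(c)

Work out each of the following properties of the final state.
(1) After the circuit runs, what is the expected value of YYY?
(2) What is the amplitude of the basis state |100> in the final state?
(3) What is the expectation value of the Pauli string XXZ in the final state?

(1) The expectation value of YYY is 0. Key observation: steps 2-3 multiply out to the identity, so the circuit reduces to the remaining gates.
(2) The final state's coefficient on |100> equals sqrt(2)*I/2.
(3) The expectation value of XXZ is 0.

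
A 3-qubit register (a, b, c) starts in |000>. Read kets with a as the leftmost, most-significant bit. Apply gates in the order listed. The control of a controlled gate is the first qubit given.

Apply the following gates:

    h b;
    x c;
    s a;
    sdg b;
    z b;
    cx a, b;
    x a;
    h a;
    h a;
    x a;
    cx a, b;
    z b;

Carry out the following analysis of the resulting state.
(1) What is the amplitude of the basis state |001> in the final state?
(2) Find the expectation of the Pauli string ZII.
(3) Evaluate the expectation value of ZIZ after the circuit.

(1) The amplitude on |001> is sqrt(2)/2.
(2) The observable ZII averages to 1.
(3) The observable ZIZ averages to -1.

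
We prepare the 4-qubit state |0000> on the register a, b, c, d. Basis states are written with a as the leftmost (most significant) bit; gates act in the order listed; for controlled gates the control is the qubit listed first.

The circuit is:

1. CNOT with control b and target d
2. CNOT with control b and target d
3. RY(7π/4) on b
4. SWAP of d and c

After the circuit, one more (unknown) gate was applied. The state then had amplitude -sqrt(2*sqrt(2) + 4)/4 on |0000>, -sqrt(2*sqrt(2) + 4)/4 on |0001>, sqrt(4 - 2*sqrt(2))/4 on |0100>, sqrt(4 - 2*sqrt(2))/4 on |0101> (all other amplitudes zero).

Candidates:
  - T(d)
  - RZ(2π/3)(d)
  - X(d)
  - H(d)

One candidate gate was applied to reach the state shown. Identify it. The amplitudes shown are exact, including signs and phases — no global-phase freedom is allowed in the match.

The unique candidate consistent with the amplitudes is H(d). Key observation: gates 1-2 undo each other exactly, leaving only the rest of the circuit to track.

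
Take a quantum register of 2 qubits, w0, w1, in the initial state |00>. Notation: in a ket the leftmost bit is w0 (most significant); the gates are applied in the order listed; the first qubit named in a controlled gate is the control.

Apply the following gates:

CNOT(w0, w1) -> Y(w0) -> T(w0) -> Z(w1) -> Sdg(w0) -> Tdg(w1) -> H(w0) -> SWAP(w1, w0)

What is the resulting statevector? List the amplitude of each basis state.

The resulting statevector has amplitude sqrt(2)*exp(I*pi/4)/2 on |00>, -sqrt(2)*exp(I*pi/4)/2 on |01>, 0 on |10>, 0 on |11>.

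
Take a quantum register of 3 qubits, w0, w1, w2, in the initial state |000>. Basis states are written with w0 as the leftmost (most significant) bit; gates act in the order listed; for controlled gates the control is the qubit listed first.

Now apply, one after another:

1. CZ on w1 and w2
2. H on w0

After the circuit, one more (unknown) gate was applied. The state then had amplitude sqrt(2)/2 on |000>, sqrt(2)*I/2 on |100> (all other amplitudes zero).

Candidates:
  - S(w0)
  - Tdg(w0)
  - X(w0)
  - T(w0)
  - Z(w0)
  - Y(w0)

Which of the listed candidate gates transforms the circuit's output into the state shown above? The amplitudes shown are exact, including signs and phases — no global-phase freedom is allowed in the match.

The applied gate was S(w0).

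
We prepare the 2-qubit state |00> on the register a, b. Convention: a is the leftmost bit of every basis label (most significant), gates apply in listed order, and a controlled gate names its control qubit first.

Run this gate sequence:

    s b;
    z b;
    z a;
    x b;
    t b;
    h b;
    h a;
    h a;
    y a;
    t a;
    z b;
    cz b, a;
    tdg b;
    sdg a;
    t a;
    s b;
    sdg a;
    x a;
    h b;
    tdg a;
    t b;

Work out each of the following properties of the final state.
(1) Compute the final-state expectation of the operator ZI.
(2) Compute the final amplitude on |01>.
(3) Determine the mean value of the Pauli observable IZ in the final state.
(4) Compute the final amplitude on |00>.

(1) In the final state, ZI has expectation 1. Key observation: the block from step 7 through step 8 cancels to the identity and can be dropped.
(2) The amplitude on |01> is exp(3*I*pi/4)/2 + I/2.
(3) In the final state, IZ has expectation -sqrt(2)/2.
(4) The amplitude on |00> is -I/2 + exp(I*pi/4)/2.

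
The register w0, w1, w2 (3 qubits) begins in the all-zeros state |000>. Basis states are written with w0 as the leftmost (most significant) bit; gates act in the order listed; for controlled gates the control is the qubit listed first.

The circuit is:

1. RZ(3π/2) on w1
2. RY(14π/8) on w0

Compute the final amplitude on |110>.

|110> carries amplitude 0 in the final state.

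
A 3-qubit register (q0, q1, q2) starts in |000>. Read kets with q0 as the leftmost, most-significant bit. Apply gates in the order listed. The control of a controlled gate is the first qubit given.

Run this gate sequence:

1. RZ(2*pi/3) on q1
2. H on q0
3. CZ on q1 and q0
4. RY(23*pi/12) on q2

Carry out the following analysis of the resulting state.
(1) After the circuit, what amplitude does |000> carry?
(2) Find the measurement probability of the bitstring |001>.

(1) The final state's coefficient on |000> equals (sqrt(4 - 2*sqrt(2))/8 + sqrt(6*sqrt(2) + 12)/8)*exp(2*I*pi/3).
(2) The probability of measuring |001> is -sqrt(6)/16 - sqrt(2)/16 + 1/4.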